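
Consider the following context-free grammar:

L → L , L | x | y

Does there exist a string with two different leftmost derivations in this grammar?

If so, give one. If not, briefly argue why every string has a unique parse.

Yes - the string 'x , x , x , x , y , y' has two distinct leftmost derivations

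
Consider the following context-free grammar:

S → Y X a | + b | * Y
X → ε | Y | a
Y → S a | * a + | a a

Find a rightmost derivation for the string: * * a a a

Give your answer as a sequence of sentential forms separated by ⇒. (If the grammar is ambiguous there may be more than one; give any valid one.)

S ⇒ * Y ⇒ * S a ⇒ * * Y a ⇒ * * a a a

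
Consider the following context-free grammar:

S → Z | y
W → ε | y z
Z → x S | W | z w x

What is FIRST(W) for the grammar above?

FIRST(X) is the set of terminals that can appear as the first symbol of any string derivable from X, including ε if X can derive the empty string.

We compute FIRST(W) using the standard algorithm.
FIRST(S) = {x, y, z, ε}
FIRST(W) = {y, ε}
FIRST(Z) = {x, y, z, ε}
Therefore, FIRST(W) = {y, ε}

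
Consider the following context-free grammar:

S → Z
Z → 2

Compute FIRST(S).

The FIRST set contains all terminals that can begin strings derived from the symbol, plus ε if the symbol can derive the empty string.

We compute FIRST(S) using the standard algorithm.
FIRST(S) = {2}
FIRST(Z) = {2}
Therefore, FIRST(S) = {2}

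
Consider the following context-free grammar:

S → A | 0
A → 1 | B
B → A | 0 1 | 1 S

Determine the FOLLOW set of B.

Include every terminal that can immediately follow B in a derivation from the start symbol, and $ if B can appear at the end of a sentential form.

We compute FOLLOW(B) using the standard algorithm.
FOLLOW(S) starts with {$}.
FIRST(A) = {0, 1}
FIRST(B) = {0, 1}
FIRST(S) = {0, 1}
FOLLOW(A) = {$}
FOLLOW(B) = {$}
FOLLOW(S) = {$}
Therefore, FOLLOW(B) = {$}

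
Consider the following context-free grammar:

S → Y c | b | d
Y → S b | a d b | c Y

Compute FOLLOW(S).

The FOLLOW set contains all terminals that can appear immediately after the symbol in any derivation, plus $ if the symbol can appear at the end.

We compute FOLLOW(S) using the standard algorithm.
FOLLOW(S) starts with {$}.
FIRST(S) = {a, b, c, d}
FIRST(Y) = {a, b, c, d}
FOLLOW(S) = {$, b}
FOLLOW(Y) = {c}
Therefore, FOLLOW(S) = {$, b}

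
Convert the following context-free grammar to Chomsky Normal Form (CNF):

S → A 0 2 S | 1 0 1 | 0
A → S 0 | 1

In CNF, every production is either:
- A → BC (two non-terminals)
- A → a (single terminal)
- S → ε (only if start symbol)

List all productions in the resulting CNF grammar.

T0 → 0; T2 → 2; T1 → 1; S → 0; A → 1; S → A X0; X0 → T0 X1; X1 → T2 S; S → T1 X2; X2 → T0 T1; A → S T0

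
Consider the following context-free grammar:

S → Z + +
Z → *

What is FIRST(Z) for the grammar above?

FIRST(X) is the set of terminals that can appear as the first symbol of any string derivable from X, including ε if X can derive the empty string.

We compute FIRST(Z) using the standard algorithm.
FIRST(S) = {*}
FIRST(Z) = {*}
Therefore, FIRST(Z) = {*}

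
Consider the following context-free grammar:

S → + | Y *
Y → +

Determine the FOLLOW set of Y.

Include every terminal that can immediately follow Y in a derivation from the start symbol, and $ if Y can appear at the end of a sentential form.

We compute FOLLOW(Y) using the standard algorithm.
FOLLOW(S) starts with {$}.
FIRST(S) = {+}
FIRST(Y) = {+}
FOLLOW(S) = {$}
FOLLOW(Y) = {*}
Therefore, FOLLOW(Y) = {*}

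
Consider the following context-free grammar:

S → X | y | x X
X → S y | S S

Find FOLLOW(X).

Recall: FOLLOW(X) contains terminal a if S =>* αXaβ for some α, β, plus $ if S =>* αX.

We compute FOLLOW(X) using the standard algorithm.
FOLLOW(S) starts with {$}.
FIRST(S) = {x, y}
FIRST(X) = {x, y}
FOLLOW(S) = {$, x, y}
FOLLOW(X) = {$, x, y}
Therefore, FOLLOW(X) = {$, x, y}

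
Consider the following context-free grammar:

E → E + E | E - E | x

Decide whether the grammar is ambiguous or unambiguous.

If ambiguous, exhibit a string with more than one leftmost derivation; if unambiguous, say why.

Ambiguous - the string 'x - x + x + x + x - x' has two distinct leftmost derivations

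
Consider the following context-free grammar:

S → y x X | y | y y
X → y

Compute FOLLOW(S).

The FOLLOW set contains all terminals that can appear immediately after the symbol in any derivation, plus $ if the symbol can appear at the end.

We compute FOLLOW(S) using the standard algorithm.
FOLLOW(S) starts with {$}.
FIRST(S) = {y}
FIRST(X) = {y}
FOLLOW(S) = {$}
FOLLOW(X) = {$}
Therefore, FOLLOW(S) = {$}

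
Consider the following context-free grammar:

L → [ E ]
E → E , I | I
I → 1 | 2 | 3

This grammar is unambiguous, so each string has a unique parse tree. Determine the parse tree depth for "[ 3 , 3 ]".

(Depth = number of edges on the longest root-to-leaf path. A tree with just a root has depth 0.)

4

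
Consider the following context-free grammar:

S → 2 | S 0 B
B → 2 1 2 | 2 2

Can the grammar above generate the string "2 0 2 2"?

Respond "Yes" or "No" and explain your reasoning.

Yes - a valid derivation exists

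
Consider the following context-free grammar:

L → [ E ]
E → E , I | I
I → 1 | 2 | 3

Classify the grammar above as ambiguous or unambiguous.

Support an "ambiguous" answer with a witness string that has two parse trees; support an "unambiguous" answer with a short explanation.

Unambiguous - every string in the language has a unique parse tree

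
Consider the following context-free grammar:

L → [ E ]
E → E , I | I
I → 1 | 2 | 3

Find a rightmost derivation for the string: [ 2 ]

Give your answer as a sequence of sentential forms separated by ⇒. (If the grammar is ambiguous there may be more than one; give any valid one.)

L ⇒ [ E ] ⇒ [ I ] ⇒ [ 2 ]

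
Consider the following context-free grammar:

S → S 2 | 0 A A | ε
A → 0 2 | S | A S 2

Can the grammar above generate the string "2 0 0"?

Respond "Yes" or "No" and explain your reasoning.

No - no valid derivation exists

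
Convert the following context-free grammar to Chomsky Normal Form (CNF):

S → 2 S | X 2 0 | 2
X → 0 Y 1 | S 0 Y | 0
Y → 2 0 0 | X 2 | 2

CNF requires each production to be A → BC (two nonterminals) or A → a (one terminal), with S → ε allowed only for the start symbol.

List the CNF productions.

T2 → 2; T0 → 0; S → 2; T1 → 1; X → 0; Y → 2; S → T2 S; S → X X0; X0 → T2 T0; X → T0 X1; X1 → Y T1; X → S X2; X2 → T0 Y; Y → T2 X3; X3 → T0 T0; Y → X T2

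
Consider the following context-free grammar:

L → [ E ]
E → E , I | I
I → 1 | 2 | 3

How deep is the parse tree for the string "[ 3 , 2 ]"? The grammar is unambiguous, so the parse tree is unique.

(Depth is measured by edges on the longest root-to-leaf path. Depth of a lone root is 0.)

4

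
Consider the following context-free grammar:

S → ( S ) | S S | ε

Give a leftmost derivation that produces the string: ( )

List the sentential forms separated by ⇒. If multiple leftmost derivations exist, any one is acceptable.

S ⇒ S S ⇒ ( S ) S ⇒ ( ) S ⇒ ( )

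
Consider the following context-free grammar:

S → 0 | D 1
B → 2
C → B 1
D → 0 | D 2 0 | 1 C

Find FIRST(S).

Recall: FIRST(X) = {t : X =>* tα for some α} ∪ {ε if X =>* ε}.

We compute FIRST(S) using the standard algorithm.
FIRST(B) = {2}
FIRST(C) = {2}
FIRST(D) = {0, 1}
FIRST(S) = {0, 1}
Therefore, FIRST(S) = {0, 1}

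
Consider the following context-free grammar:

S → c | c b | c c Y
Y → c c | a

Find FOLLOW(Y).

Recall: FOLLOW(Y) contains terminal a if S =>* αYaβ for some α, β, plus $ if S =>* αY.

We compute FOLLOW(Y) using the standard algorithm.
FOLLOW(S) starts with {$}.
FIRST(S) = {c}
FIRST(Y) = {a, c}
FOLLOW(S) = {$}
FOLLOW(Y) = {$}
Therefore, FOLLOW(Y) = {$}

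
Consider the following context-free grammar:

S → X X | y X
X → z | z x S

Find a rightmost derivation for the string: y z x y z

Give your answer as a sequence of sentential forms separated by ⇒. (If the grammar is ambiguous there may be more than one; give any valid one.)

S ⇒ y X ⇒ y z x S ⇒ y z x y X ⇒ y z x y z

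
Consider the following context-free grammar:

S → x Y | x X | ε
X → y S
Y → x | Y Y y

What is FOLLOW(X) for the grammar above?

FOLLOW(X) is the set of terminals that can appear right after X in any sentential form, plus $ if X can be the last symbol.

We compute FOLLOW(X) using the standard algorithm.
FOLLOW(S) starts with {$}.
FIRST(S) = {x, ε}
FIRST(X) = {y}
FIRST(Y) = {x}
FOLLOW(S) = {$}
FOLLOW(X) = {$}
FOLLOW(Y) = {$, x, y}
Therefore, FOLLOW(X) = {$}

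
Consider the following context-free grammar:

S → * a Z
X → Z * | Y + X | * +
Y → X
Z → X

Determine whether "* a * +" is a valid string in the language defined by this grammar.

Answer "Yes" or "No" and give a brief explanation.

Yes - a valid derivation exists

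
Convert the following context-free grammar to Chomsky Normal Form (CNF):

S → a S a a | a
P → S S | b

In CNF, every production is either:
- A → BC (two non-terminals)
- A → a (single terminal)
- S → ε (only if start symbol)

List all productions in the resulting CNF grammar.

TA → a; S → a; P → b; S → TA X0; X0 → S X1; X1 → TA TA; P → S S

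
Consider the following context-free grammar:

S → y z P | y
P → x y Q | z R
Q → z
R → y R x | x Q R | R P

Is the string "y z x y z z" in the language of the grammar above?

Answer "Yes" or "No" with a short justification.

No - no valid derivation exists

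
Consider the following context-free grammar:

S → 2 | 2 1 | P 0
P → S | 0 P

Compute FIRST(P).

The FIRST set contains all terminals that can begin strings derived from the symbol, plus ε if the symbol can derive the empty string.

We compute FIRST(P) using the standard algorithm.
FIRST(P) = {0, 2}
FIRST(S) = {0, 2}
Therefore, FIRST(P) = {0, 2}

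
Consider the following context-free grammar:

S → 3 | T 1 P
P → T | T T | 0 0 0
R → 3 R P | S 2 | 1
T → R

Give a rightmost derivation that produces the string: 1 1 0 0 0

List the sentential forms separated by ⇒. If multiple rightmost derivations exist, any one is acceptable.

S ⇒ T 1 P ⇒ T 1 0 0 0 ⇒ R 1 0 0 0 ⇒ 1 1 0 0 0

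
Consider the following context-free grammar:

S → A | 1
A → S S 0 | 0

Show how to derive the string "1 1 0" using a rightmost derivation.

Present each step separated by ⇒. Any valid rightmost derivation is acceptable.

S ⇒ A ⇒ S S 0 ⇒ S 1 0 ⇒ 1 1 0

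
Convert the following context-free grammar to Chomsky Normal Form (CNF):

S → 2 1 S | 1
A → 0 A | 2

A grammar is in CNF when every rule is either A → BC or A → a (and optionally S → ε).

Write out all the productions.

T2 → 2; T1 → 1; S → 1; T0 → 0; A → 2; S → T2 X0; X0 → T1 S; A → T0 A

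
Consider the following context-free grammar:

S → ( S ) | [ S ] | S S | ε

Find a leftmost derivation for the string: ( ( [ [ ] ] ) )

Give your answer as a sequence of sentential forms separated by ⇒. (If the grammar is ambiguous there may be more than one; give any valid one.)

S ⇒ ( S ) ⇒ ( ( S ) ) ⇒ ( ( [ S ] ) ) ⇒ ( ( [ [ S ] ] ) ) ⇒ ( ( [ [ ] ] ) )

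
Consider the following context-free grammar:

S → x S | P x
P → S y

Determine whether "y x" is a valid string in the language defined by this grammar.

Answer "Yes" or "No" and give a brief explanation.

No - no valid derivation exists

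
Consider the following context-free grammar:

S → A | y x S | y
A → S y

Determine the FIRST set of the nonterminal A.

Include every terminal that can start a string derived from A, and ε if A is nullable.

We compute FIRST(A) using the standard algorithm.
FIRST(A) = {y}
FIRST(S) = {y}
Therefore, FIRST(A) = {y}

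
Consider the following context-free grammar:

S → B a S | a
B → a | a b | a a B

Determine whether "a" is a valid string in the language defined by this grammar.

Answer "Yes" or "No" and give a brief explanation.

Yes - a valid derivation exists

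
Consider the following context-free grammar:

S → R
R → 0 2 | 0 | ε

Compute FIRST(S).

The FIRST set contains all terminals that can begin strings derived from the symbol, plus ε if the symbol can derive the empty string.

We compute FIRST(S) using the standard algorithm.
FIRST(R) = {0, ε}
FIRST(S) = {0, ε}
Therefore, FIRST(S) = {0, ε}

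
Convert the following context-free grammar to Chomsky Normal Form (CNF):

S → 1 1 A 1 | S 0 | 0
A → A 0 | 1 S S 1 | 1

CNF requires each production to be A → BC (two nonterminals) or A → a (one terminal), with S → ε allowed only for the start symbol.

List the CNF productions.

T1 → 1; T0 → 0; S → 0; A → 1; S → T1 X0; X0 → T1 X1; X1 → A T1; S → S T0; A → A T0; A → T1 X2; X2 → S X3; X3 → S T1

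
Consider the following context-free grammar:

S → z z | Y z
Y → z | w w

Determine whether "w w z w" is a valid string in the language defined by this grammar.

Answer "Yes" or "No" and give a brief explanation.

No - no valid derivation exists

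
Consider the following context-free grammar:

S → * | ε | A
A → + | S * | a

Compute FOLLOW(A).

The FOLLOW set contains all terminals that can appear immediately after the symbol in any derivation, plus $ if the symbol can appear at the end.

We compute FOLLOW(A) using the standard algorithm.
FOLLOW(S) starts with {$}.
FIRST(A) = {*, +, a}
FIRST(S) = {*, +, a, ε}
FOLLOW(A) = {$, *}
FOLLOW(S) = {$, *}
Therefore, FOLLOW(A) = {$, *}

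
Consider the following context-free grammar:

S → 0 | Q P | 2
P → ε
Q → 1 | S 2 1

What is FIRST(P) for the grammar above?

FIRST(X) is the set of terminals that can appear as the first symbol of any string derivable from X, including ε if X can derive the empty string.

We compute FIRST(P) using the standard algorithm.
FIRST(P) = {ε}
FIRST(Q) = {0, 1, 2}
FIRST(S) = {0, 1, 2}
Therefore, FIRST(P) = {ε}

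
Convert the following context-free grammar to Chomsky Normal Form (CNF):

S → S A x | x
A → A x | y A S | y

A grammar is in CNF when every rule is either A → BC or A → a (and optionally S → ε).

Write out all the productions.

TX → x; S → x; TY → y; A → y; S → S X0; X0 → A TX; A → A TX; A → TY X1; X1 → A S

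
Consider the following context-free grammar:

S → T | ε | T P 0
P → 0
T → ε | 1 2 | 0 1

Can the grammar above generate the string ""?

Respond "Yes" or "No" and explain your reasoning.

Yes - a valid derivation exists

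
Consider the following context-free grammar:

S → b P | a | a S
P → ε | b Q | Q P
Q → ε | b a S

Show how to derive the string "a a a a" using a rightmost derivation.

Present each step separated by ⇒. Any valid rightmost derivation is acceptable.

S ⇒ a S ⇒ a a S ⇒ a a a S ⇒ a a a a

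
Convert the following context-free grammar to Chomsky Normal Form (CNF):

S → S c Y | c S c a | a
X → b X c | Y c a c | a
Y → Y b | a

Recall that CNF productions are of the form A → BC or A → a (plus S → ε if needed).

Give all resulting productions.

TC → c; TA → a; S → a; TB → b; X → a; Y → a; S → S X0; X0 → TC Y; S → TC X1; X1 → S X2; X2 → TC TA; X → TB X3; X3 → X TC; X → Y X4; X4 → TC X5; X5 → TA TC; Y → Y TB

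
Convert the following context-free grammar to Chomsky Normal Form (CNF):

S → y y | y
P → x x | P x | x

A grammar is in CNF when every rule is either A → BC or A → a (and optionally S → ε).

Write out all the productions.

TY → y; S → y; TX → x; P → x; S → TY TY; P → TX TX; P → P TX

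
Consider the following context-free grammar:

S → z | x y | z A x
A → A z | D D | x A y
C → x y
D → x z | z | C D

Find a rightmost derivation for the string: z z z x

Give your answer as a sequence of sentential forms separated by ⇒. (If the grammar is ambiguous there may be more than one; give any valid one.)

S ⇒ z A x ⇒ z D D x ⇒ z D z x ⇒ z z z x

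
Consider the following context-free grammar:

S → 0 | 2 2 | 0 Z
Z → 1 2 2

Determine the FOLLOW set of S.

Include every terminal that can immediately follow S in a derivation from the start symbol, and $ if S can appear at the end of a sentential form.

We compute FOLLOW(S) using the standard algorithm.
FOLLOW(S) starts with {$}.
FIRST(S) = {0, 2}
FIRST(Z) = {1}
FOLLOW(S) = {$}
FOLLOW(Z) = {$}
Therefore, FOLLOW(S) = {$}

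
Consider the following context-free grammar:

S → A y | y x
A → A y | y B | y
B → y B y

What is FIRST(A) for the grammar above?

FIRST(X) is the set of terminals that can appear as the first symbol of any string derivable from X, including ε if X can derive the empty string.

We compute FIRST(A) using the standard algorithm.
FIRST(A) = {y}
FIRST(B) = {y}
FIRST(S) = {y}
Therefore, FIRST(A) = {y}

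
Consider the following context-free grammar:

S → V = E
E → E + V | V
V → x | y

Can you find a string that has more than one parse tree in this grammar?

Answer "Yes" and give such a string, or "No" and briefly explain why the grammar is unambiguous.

No - the grammar is unambiguous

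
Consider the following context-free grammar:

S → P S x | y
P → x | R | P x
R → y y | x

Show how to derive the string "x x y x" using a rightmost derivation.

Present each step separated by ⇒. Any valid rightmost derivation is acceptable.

S ⇒ P S x ⇒ P y x ⇒ P x y x ⇒ x x y x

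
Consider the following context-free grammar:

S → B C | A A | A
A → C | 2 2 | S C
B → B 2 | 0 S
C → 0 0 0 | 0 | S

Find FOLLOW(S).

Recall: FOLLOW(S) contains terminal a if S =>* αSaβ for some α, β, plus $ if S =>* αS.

We compute FOLLOW(S) using the standard algorithm.
FOLLOW(S) starts with {$}.
FIRST(A) = {0, 2}
FIRST(B) = {0}
FIRST(C) = {0, 2}
FIRST(S) = {0, 2}
FOLLOW(A) = {$, 0, 2}
FOLLOW(B) = {0, 2}
FOLLOW(C) = {$, 0, 2}
FOLLOW(S) = {$, 0, 2}
Therefore, FOLLOW(S) = {$, 0, 2}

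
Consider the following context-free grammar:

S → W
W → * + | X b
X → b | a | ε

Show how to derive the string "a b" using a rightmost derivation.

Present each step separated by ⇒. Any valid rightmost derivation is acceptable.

S ⇒ W ⇒ X b ⇒ a b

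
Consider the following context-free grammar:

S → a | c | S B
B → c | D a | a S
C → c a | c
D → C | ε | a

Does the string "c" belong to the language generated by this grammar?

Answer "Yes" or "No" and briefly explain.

Yes - a valid derivation exists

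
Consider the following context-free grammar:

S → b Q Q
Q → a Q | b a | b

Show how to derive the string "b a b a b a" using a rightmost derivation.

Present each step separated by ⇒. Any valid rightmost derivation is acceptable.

S ⇒ b Q Q ⇒ b Q b a ⇒ b a Q b a ⇒ b a b a b a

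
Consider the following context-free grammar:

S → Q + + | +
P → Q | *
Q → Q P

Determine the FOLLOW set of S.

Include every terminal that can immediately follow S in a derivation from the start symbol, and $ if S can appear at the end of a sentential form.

We compute FOLLOW(S) using the standard algorithm.
FOLLOW(S) starts with {$}.
FIRST(P) = {*}
FIRST(Q) = {}
FIRST(S) = {+}
FOLLOW(P) = {*, +}
FOLLOW(Q) = {*, +}
FOLLOW(S) = {$}
Therefore, FOLLOW(S) = {$}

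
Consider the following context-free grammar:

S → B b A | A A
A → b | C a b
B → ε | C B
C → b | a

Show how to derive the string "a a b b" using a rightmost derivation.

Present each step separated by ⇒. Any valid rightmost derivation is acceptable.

S ⇒ A A ⇒ A b ⇒ C a b b ⇒ a a b b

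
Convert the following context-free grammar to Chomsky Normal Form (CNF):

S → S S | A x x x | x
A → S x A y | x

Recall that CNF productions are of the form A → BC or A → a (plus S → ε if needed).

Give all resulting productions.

TX → x; S → x; TY → y; A → x; S → S S; S → A X0; X0 → TX X1; X1 → TX TX; A → S X2; X2 → TX X3; X3 → A TY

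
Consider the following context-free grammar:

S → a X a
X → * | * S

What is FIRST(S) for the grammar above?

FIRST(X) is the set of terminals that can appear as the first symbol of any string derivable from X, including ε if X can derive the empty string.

We compute FIRST(S) using the standard algorithm.
FIRST(S) = {a}
FIRST(X) = {*}
Therefore, FIRST(S) = {a}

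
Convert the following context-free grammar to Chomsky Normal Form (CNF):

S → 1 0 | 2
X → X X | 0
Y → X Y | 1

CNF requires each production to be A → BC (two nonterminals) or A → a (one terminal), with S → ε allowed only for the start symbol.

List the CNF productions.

T1 → 1; T0 → 0; S → 2; X → 0; Y → 1; S → T1 T0; X → X X; Y → X Y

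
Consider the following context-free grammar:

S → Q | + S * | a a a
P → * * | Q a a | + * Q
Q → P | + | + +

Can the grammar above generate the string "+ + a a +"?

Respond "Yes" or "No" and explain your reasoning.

No - no valid derivation exists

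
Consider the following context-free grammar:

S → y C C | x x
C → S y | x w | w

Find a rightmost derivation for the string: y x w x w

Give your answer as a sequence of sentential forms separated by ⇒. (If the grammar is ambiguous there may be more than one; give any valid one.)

S ⇒ y C C ⇒ y C x w ⇒ y x w x w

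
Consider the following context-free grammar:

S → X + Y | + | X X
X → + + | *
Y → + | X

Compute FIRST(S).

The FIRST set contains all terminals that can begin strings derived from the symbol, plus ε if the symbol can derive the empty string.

We compute FIRST(S) using the standard algorithm.
FIRST(S) = {*, +}
FIRST(X) = {*, +}
FIRST(Y) = {*, +}
Therefore, FIRST(S) = {*, +}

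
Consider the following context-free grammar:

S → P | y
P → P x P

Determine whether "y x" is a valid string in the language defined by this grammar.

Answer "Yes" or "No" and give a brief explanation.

No - no valid derivation exists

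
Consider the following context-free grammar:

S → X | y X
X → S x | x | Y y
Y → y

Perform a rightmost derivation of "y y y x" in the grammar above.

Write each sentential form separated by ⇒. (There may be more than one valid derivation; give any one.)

S ⇒ X ⇒ S x ⇒ y X x ⇒ y Y y x ⇒ y y y x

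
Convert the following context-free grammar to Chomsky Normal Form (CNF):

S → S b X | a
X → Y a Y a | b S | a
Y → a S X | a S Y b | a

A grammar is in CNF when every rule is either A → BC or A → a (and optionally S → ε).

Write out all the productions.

TB → b; S → a; TA → a; X → a; Y → a; S → S X0; X0 → TB X; X → Y X1; X1 → TA X2; X2 → Y TA; X → TB S; Y → TA X3; X3 → S X; Y → TA X4; X4 → S X5; X5 → Y TB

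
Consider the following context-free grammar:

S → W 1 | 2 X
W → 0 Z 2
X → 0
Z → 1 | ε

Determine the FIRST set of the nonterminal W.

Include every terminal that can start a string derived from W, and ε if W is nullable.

We compute FIRST(W) using the standard algorithm.
FIRST(S) = {0, 2}
FIRST(W) = {0}
FIRST(X) = {0}
FIRST(Z) = {1, ε}
Therefore, FIRST(W) = {0}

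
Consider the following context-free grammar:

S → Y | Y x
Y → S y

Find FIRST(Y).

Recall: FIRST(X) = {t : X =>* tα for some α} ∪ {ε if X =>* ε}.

We compute FIRST(Y) using the standard algorithm.
FIRST(S) = {}
FIRST(Y) = {}
Therefore, FIRST(Y) = {}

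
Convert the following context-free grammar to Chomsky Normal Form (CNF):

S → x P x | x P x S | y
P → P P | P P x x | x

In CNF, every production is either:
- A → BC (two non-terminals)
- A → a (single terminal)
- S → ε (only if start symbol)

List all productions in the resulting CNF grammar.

TX → x; S → y; P → x; S → TX X0; X0 → P TX; S → TX X1; X1 → P X2; X2 → TX S; P → P P; P → P X3; X3 → P X4; X4 → TX TX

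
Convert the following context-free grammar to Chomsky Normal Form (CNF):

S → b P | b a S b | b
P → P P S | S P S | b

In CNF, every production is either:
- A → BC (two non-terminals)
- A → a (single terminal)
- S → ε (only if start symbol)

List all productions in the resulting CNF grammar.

TB → b; TA → a; S → b; P → b; S → TB P; S → TB X0; X0 → TA X1; X1 → S TB; P → P X2; X2 → P S; P → S X3; X3 → P S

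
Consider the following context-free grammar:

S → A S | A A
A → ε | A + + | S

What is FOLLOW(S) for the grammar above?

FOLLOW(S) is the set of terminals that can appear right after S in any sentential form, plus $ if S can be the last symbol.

We compute FOLLOW(S) using the standard algorithm.
FOLLOW(S) starts with {$}.
FIRST(A) = {+, ε}
FIRST(S) = {+, ε}
FOLLOW(A) = {$, +}
FOLLOW(S) = {$, +}
Therefore, FOLLOW(S) = {$, +}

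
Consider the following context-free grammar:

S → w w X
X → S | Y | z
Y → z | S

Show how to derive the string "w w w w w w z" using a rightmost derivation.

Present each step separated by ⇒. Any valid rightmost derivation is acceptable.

S ⇒ w w X ⇒ w w S ⇒ w w w w X ⇒ w w w w S ⇒ w w w w w w X ⇒ w w w w w w z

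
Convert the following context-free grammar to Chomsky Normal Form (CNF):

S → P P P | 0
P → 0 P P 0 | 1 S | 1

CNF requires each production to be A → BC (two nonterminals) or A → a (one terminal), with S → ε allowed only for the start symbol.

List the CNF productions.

S → 0; T0 → 0; T1 → 1; P → 1; S → P X0; X0 → P P; P → T0 X1; X1 → P X2; X2 → P T0; P → T1 S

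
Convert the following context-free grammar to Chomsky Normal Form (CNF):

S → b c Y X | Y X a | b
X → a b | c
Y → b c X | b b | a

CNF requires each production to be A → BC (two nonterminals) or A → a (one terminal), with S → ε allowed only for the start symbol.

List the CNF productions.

TB → b; TC → c; TA → a; S → b; X → c; Y → a; S → TB X0; X0 → TC X1; X1 → Y X; S → Y X2; X2 → X TA; X → TA TB; Y → TB X3; X3 → TC X; Y → TB TB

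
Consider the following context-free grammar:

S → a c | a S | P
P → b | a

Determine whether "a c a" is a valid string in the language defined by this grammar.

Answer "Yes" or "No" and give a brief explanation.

No - no valid derivation exists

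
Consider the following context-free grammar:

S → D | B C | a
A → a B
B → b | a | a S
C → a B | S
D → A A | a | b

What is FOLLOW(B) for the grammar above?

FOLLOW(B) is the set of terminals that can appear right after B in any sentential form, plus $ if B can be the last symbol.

We compute FOLLOW(B) using the standard algorithm.
FOLLOW(S) starts with {$}.
FIRST(A) = {a}
FIRST(B) = {a, b}
FIRST(C) = {a, b}
FIRST(D) = {a, b}
FIRST(S) = {a, b}
FOLLOW(A) = {$, a, b}
FOLLOW(B) = {$, a, b}
FOLLOW(C) = {$, a, b}
FOLLOW(D) = {$, a, b}
FOLLOW(S) = {$, a, b}
Therefore, FOLLOW(B) = {$, a, b}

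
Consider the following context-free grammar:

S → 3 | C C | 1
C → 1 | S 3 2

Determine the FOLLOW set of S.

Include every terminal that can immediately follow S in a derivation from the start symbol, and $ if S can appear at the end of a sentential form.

We compute FOLLOW(S) using the standard algorithm.
FOLLOW(S) starts with {$}.
FIRST(C) = {1, 3}
FIRST(S) = {1, 3}
FOLLOW(C) = {$, 1, 3}
FOLLOW(S) = {$, 3}
Therefore, FOLLOW(S) = {$, 3}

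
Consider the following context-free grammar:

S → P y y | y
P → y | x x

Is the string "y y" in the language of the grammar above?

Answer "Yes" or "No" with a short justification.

No - no valid derivation exists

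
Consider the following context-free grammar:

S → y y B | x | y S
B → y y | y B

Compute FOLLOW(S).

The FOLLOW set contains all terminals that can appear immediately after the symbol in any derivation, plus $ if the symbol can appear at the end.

We compute FOLLOW(S) using the standard algorithm.
FOLLOW(S) starts with {$}.
FIRST(B) = {y}
FIRST(S) = {x, y}
FOLLOW(B) = {$}
FOLLOW(S) = {$}
Therefore, FOLLOW(S) = {$}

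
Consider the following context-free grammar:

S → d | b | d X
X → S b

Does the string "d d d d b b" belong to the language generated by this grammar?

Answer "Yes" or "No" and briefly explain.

No - no valid derivation exists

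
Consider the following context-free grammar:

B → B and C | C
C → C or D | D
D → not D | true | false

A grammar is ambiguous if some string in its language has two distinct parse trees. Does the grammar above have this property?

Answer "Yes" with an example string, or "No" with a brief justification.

No - the grammar is unambiguous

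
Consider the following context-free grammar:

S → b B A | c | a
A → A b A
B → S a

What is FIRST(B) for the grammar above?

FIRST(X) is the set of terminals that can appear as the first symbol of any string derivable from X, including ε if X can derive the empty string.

We compute FIRST(B) using the standard algorithm.
FIRST(A) = {}
FIRST(B) = {a, b, c}
FIRST(S) = {a, b, c}
Therefore, FIRST(B) = {a, b, c}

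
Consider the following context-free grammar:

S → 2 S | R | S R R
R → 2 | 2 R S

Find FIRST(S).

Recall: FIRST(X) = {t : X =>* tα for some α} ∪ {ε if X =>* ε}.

We compute FIRST(S) using the standard algorithm.
FIRST(R) = {2}
FIRST(S) = {2}
Therefore, FIRST(S) = {2}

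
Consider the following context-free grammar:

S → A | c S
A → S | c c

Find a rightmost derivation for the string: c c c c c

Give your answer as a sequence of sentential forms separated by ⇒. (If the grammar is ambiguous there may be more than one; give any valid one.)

S ⇒ c S ⇒ c c S ⇒ c c c S ⇒ c c c A ⇒ c c c c c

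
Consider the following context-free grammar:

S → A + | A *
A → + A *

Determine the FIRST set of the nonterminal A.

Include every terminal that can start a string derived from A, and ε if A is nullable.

We compute FIRST(A) using the standard algorithm.
FIRST(A) = {+}
FIRST(S) = {+}
Therefore, FIRST(A) = {+}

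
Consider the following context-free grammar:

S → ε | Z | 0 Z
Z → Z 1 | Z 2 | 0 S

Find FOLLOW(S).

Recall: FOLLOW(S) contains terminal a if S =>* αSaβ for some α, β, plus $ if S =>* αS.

We compute FOLLOW(S) using the standard algorithm.
FOLLOW(S) starts with {$}.
FIRST(S) = {0, ε}
FIRST(Z) = {0}
FOLLOW(S) = {$, 1, 2}
FOLLOW(Z) = {$, 1, 2}
Therefore, FOLLOW(S) = {$, 1, 2}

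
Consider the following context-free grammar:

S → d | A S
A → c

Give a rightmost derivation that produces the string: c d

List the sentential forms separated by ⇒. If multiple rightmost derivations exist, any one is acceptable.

S ⇒ A S ⇒ A d ⇒ c d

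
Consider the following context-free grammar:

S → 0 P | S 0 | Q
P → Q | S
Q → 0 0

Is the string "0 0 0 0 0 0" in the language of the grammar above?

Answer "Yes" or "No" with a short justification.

Yes - a valid derivation exists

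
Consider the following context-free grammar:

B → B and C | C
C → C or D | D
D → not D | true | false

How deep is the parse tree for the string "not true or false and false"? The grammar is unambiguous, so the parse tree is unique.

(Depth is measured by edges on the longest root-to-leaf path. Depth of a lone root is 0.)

6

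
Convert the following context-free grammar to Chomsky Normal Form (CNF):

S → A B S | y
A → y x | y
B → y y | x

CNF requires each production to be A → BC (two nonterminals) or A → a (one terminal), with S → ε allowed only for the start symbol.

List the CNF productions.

S → y; TY → y; TX → x; A → y; B → x; S → A X0; X0 → B S; A → TY TX; B → TY TY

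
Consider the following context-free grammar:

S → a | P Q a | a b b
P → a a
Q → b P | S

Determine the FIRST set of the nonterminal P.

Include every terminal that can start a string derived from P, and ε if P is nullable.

We compute FIRST(P) using the standard algorithm.
FIRST(P) = {a}
FIRST(Q) = {a, b}
FIRST(S) = {a}
Therefore, FIRST(P) = {a}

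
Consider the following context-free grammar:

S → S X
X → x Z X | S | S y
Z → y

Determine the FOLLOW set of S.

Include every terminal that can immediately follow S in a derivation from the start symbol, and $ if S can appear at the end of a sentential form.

We compute FOLLOW(S) using the standard algorithm.
FOLLOW(S) starts with {$}.
FIRST(S) = {}
FIRST(X) = {x}
FIRST(Z) = {y}
FOLLOW(S) = {$, x, y}
FOLLOW(X) = {$, x, y}
FOLLOW(Z) = {x}
Therefore, FOLLOW(S) = {$, x, y}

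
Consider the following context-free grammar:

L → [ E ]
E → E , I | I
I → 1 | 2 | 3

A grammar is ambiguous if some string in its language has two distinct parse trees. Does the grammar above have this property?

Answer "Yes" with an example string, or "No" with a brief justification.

No - the grammar is unambiguous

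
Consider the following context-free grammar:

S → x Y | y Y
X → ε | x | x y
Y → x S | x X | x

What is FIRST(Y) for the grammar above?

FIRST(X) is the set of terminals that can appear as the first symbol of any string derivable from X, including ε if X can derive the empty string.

We compute FIRST(Y) using the standard algorithm.
FIRST(S) = {x, y}
FIRST(X) = {x, ε}
FIRST(Y) = {x}
Therefore, FIRST(Y) = {x}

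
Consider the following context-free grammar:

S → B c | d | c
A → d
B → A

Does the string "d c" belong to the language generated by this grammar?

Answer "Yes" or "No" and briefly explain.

Yes - a valid derivation exists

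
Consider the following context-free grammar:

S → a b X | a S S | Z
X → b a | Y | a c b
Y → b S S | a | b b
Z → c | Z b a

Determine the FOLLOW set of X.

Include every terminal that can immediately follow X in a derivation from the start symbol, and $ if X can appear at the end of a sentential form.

We compute FOLLOW(X) using the standard algorithm.
FOLLOW(S) starts with {$}.
FIRST(S) = {a, c}
FIRST(X) = {a, b}
FIRST(Y) = {a, b}
FIRST(Z) = {c}
FOLLOW(S) = {$, a, c}
FOLLOW(X) = {$, a, c}
FOLLOW(Y) = {$, a, c}
FOLLOW(Z) = {$, a, b, c}
Therefore, FOLLOW(X) = {$, a, c}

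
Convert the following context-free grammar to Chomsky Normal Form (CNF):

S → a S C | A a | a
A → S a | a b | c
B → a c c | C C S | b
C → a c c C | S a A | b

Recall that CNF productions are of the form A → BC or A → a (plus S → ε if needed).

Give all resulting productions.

TA → a; S → a; TB → b; A → c; TC → c; B → b; C → b; S → TA X0; X0 → S C; S → A TA; A → S TA; A → TA TB; B → TA X1; X1 → TC TC; B → C X2; X2 → C S; C → TA X3; X3 → TC X4; X4 → TC C; C → S X5; X5 → TA A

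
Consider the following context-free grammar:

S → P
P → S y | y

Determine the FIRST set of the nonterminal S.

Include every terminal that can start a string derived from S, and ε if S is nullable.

We compute FIRST(S) using the standard algorithm.
FIRST(P) = {y}
FIRST(S) = {y}
Therefore, FIRST(S) = {y}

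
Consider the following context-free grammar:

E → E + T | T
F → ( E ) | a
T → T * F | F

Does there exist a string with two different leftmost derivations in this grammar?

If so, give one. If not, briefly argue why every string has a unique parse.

No - every string in the language has a unique leftmost derivation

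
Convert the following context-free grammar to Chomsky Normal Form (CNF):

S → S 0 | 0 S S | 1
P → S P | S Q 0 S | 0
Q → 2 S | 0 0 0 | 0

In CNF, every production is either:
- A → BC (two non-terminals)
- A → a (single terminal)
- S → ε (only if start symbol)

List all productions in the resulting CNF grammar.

T0 → 0; S → 1; P → 0; T2 → 2; Q → 0; S → S T0; S → T0 X0; X0 → S S; P → S P; P → S X1; X1 → Q X2; X2 → T0 S; Q → T2 S; Q → T0 X3; X3 → T0 T0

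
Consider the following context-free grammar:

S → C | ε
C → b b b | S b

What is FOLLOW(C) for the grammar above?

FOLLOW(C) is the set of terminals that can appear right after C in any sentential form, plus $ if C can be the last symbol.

We compute FOLLOW(C) using the standard algorithm.
FOLLOW(S) starts with {$}.
FIRST(C) = {b}
FIRST(S) = {b, ε}
FOLLOW(C) = {$, b}
FOLLOW(S) = {$, b}
Therefore, FOLLOW(C) = {$, b}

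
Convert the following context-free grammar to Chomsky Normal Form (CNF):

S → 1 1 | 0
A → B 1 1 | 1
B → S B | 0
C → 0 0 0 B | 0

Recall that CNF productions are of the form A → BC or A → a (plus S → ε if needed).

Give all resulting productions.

T1 → 1; S → 0; A → 1; B → 0; T0 → 0; C → 0; S → T1 T1; A → B X0; X0 → T1 T1; B → S B; C → T0 X1; X1 → T0 X2; X2 → T0 B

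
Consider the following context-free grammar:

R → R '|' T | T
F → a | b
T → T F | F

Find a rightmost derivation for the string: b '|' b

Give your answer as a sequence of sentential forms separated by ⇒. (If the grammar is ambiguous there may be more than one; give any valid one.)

R ⇒ R '|' T ⇒ R '|' F ⇒ R '|' b ⇒ T '|' b ⇒ F '|' b ⇒ b '|' b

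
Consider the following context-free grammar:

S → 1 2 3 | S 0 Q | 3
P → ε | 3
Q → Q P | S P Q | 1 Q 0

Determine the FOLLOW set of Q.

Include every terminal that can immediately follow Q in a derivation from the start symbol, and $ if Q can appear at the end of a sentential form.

We compute FOLLOW(Q) using the standard algorithm.
FOLLOW(S) starts with {$}.
FIRST(P) = {3, ε}
FIRST(Q) = {1, 3}
FIRST(S) = {1, 3}
FOLLOW(P) = {$, 0, 1, 3}
FOLLOW(Q) = {$, 0, 1, 3}
FOLLOW(S) = {$, 0, 1, 3}
Therefore, FOLLOW(Q) = {$, 0, 1, 3}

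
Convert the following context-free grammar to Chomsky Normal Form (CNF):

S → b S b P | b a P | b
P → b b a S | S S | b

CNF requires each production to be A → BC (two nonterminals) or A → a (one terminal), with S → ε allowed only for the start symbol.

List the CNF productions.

TB → b; TA → a; S → b; P → b; S → TB X0; X0 → S X1; X1 → TB P; S → TB X2; X2 → TA P; P → TB X3; X3 → TB X4; X4 → TA S; P → S S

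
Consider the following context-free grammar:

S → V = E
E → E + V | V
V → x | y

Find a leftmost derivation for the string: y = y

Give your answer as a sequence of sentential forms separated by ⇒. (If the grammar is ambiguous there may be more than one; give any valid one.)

S ⇒ V = E ⇒ y = E ⇒ y = V ⇒ y = y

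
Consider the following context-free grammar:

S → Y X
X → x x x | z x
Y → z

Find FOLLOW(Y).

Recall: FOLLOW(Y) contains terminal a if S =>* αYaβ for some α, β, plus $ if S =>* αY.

We compute FOLLOW(Y) using the standard algorithm.
FOLLOW(S) starts with {$}.
FIRST(S) = {z}
FIRST(X) = {x, z}
FIRST(Y) = {z}
FOLLOW(S) = {$}
FOLLOW(X) = {$}
FOLLOW(Y) = {x, z}
Therefore, FOLLOW(Y) = {x, z}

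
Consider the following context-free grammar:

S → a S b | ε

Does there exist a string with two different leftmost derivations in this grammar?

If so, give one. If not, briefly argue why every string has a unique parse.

No - every string in the language has a unique leftmost derivation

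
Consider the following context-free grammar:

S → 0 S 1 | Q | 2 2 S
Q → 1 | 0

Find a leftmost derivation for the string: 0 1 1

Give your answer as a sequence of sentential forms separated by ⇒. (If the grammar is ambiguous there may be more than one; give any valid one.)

S ⇒ 0 S 1 ⇒ 0 Q 1 ⇒ 0 1 1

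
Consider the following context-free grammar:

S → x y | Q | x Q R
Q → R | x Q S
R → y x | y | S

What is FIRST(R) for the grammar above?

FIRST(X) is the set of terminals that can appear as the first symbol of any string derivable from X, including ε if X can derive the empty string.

We compute FIRST(R) using the standard algorithm.
FIRST(Q) = {x, y}
FIRST(R) = {x, y}
FIRST(S) = {x, y}
Therefore, FIRST(R) = {x, y}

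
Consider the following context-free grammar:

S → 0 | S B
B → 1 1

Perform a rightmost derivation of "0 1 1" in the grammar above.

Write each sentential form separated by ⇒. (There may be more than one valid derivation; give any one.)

S ⇒ S B ⇒ S 1 1 ⇒ 0 1 1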